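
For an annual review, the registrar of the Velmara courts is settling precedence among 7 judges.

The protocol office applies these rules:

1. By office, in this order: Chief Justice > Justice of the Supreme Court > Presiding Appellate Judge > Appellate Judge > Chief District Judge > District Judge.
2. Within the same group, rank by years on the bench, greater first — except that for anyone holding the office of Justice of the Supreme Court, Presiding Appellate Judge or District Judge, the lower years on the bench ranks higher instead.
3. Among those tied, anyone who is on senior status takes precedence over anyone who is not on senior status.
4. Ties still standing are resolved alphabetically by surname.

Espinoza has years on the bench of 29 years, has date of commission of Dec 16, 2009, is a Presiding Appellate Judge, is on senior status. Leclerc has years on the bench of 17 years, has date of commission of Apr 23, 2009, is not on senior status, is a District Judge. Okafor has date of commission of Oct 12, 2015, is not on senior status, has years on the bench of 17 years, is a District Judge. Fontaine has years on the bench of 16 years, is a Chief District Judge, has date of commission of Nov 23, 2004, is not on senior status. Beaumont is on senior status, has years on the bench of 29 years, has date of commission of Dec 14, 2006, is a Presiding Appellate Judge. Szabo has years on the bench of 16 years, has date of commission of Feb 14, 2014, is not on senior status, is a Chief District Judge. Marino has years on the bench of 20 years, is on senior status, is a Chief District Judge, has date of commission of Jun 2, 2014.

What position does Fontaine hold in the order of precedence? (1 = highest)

4

By office: Beaumont and Espinoza (Presiding Appellate Judge); then Marino, Fontaine and Szabo (Chief District Judge); then Leclerc and Okafor (District Judge).
Beaumont and Espinoza both have years on the bench 29 years, so the next rule applies.
Beaumont and Espinoza are each on senior status, so the next rule applies.
Among Beaumont and Espinoza, alphabetically by surname: Beaumont before Espinoza.
Among Marino, Fontaine and Szabo, by years on the bench (higher first): Marino (20 years) before Fontaine and Szabo (16 years).
Fontaine and Szabo are each not on senior status, so the next rule applies.
Among Fontaine and Szabo, alphabetically by surname: Fontaine before Szabo.
Leclerc and Okafor both have years on the bench 17 years, so the next rule applies.
Leclerc and Okafor are each not on senior status, so the next rule applies.
Among Leclerc and Okafor, alphabetically by surname: Leclerc before Okafor.
Order: Beaumont, Espinoza, Marino, Fontaine, Szabo, Leclerc, Okafor. So position 4.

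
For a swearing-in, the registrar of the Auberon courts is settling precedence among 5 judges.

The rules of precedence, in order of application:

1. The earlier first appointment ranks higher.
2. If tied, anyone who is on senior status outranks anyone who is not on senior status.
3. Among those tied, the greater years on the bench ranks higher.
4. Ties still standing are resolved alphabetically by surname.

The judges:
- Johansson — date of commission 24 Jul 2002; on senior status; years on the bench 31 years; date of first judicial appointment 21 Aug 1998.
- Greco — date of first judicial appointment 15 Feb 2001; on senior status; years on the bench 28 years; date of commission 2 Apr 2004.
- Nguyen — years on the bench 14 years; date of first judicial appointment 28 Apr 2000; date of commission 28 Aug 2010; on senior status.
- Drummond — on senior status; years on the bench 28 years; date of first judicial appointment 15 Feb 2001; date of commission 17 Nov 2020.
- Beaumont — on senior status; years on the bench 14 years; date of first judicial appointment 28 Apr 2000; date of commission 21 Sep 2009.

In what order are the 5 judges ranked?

By date of first judicial appointment (earlier first): Johansson (21 Aug 1998); then Beaumont and Nguyen (both 28 Apr 2000); then Drummond and Greco (both 15 Feb 2001).
Beaumont and Nguyen are each on senior status, so the next rule applies.
Beaumont and Nguyen both have years on the bench 14 years, so the next rule applies.
Among Beaumont and Nguyen, alphabetically by surname: Beaumont before Nguyen.
Drummond and Greco are each on senior status, so the next rule applies.
Drummond and Greco both have years on the bench 28 years, so the next rule applies.
Among Drummond and Greco, alphabetically by surname: Drummond before Greco.
Full order: Johansson, Beaumont, Nguyen, Drummond, Greco.

Johansson, Beaumont, Nguyen, Drummond, Greco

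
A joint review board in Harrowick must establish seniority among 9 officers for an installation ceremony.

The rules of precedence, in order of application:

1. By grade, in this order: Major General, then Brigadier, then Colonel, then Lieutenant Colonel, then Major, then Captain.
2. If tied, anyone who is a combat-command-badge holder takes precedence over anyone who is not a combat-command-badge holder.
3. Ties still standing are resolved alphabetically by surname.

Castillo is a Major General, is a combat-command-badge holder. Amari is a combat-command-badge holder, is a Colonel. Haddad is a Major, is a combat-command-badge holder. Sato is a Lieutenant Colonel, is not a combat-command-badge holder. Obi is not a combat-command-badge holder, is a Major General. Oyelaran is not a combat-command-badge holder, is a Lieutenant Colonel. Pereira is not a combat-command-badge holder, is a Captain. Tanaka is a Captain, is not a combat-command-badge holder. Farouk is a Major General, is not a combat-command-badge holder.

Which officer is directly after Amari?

Oyelaran

By grade: Castillo, Farouk and Obi (Major General); then Amari (Colonel); then Oyelaran and Sato (Lieutenant Colonel); then Haddad (Major); then Pereira and Tanaka (Captain).
Among Castillo, Farouk and Obi, a combat-command-badge holder before not a combat-command-badge holder: Castillo (a combat-command-badge holder) before Farouk and Obi (not a combat-command-badge holder).
Among Farouk and Obi, alphabetically by surname: Farouk before Obi.
Oyelaran and Sato are each not a combat-command-badge holder, so the next rule applies.
Among Oyelaran and Sato, alphabetically by surname: Oyelaran before Sato.
Pereira and Tanaka are each not a combat-command-badge holder, so the next rule applies.
Among Pereira and Tanaka, alphabetically by surname: Pereira before Tanaka.
Order: Castillo, Farouk, Obi, Amari, Oyelaran, Sato, Haddad, Pereira, Tanaka.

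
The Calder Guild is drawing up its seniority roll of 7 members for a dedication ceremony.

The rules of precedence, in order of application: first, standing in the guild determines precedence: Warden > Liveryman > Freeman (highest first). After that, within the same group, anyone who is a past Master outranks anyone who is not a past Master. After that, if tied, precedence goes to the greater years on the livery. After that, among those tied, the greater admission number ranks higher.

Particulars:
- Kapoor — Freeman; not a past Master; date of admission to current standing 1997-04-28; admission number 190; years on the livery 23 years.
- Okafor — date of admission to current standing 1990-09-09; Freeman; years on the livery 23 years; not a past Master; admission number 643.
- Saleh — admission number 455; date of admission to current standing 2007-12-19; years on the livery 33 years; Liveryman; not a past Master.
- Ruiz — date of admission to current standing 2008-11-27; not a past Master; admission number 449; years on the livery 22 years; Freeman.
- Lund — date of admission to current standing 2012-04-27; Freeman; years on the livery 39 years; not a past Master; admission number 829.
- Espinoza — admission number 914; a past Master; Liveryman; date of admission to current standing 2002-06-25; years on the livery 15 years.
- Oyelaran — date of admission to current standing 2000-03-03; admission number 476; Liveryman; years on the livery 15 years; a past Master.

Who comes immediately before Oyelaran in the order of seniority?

By standing in the guild: Espinoza, Oyelaran and Saleh (Liveryman); then Lund, Okafor, Kapoor and Ruiz (Freeman).
Among Espinoza, Oyelaran and Saleh, a past Master before not a past Master: Espinoza and Oyelaran (a past Master) before Saleh (not a past Master).
Espinoza and Oyelaran both have years on the livery 15 years, so the next rule applies.
Among Espinoza and Oyelaran, by admission number (higher first): Espinoza (914) before Oyelaran (476).
Lund, Okafor, Kapoor and Ruiz are each not a past Master, so the next rule applies.
Among Lund, Okafor, Kapoor and Ruiz, by years on the livery (higher first): Lund (39 years) before Okafor and Kapoor (23 years) before Ruiz (22 years).
Among Okafor and Kapoor, by admission number (higher first): Okafor (643) before Kapoor (190).
Order: Espinoza, Oyelaran, Saleh, Lund, Okafor, Kapoor, Ruiz.

Espinoza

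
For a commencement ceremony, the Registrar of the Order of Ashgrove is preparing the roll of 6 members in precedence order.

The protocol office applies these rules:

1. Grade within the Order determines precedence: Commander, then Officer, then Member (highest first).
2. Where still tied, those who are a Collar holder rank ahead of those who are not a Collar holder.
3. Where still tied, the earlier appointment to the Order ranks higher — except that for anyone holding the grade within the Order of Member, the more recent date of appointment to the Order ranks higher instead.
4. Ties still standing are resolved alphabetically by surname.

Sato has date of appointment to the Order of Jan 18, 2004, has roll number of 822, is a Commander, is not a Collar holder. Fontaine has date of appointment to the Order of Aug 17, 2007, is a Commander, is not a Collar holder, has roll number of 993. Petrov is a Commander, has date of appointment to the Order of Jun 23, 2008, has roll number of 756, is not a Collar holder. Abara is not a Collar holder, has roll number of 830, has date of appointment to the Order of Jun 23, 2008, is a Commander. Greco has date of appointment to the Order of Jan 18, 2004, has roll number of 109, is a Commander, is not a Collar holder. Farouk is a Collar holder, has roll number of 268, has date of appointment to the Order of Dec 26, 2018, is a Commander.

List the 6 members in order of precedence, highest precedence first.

By grade within the Order: Farouk, Greco, Sato, Fontaine, Abara and Petrov (Commander).
Among Farouk, Greco, Sato, Fontaine, Abara and Petrov, a Collar holder before not a Collar holder: Farouk (a Collar holder) before Greco, Sato, Fontaine, Abara and Petrov (not a Collar holder).
Among Greco, Sato, Fontaine, Abara and Petrov, by date of appointment to the Order (earlier first): Greco and Sato (Jan 18, 2004) before Fontaine (Aug 17, 2007) before Abara and Petrov (Jun 23, 2008).
Among Greco and Sato, alphabetically by surname: Greco before Sato.
Among Abara and Petrov, alphabetically by surname: Abara before Petrov.
Full order: Farouk, Greco, Sato, Fontaine, Abara, Petrov.

Farouk, Greco, Sato, Fontaine, Abara, Petrov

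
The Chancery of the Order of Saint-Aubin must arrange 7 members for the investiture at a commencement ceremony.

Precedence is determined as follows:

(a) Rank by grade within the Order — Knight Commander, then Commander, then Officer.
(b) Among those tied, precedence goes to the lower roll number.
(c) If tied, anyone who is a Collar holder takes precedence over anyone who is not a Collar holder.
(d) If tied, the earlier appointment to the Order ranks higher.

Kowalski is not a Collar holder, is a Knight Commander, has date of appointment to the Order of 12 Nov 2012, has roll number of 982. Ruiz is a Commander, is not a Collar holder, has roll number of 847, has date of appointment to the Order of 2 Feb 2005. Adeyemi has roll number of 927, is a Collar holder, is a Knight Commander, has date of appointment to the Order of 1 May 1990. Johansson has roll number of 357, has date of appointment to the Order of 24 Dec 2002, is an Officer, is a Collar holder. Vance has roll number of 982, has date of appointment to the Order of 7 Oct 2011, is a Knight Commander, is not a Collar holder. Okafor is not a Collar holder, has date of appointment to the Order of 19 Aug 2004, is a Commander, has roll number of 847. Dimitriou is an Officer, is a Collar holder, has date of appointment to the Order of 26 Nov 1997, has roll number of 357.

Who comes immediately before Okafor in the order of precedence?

Kowalski

By grade within the Order: Adeyemi, Vance and Kowalski (Knight Commander); then Okafor and Ruiz (Commander); then Dimitriou and Johansson (Officer).
Among Adeyemi, Vance and Kowalski, by roll number (lower first): Adeyemi (927) before Vance and Kowalski (982).
Vance and Kowalski are each not a Collar holder, so the next rule applies.
Among Vance and Kowalski, by date of appointment to the Order (earlier first): Vance (7 Oct 2011) before Kowalski (12 Nov 2012).
Okafor and Ruiz both have roll number 847, so the next rule applies.
Okafor and Ruiz are each not a Collar holder, so the next rule applies.
Among Okafor and Ruiz, by date of appointment to the Order (earlier first): Okafor (19 Aug 2004) before Ruiz (2 Feb 2005).
Dimitriou and Johansson both have roll number 357, so the next rule applies.
Dimitriou and Johansson are each a Collar holder, so the next rule applies.
Among Dimitriou and Johansson, by date of appointment to the Order (earlier first): Dimitriou (26 Nov 1997) before Johansson (24 Dec 2002).
Order: Adeyemi, Vance, Kowalski, Okafor, Ruiz, Dimitriou, Johansson.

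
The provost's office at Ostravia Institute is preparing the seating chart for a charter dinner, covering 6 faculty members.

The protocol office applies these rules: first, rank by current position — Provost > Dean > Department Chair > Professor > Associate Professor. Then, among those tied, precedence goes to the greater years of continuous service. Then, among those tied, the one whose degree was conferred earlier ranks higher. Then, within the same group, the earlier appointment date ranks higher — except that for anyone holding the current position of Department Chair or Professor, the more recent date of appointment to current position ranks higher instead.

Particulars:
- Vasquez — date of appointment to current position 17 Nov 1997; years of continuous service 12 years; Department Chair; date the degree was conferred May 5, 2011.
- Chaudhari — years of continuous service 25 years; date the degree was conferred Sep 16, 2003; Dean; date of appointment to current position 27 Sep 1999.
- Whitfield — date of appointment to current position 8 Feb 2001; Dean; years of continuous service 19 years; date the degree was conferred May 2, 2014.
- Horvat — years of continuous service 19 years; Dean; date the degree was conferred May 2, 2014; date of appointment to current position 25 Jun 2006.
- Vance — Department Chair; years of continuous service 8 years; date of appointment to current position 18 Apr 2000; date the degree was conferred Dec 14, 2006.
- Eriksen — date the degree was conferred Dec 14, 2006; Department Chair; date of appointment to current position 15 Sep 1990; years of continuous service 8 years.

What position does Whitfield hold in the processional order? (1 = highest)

By current position: Chaudhari, Whitfield and Horvat (Dean); then Vasquez, Vance and Eriksen (Department Chair).
Among Chaudhari, Whitfield and Horvat, by years of continuous service (higher first): Chaudhari (25 years) before Whitfield and Horvat (19 years).
Whitfield and Horvat both have date the degree was conferred May 2, 2014, so the next rule applies.
Among Whitfield and Horvat, by date of appointment to current position (earlier first): Whitfield (8 Feb 2001) before Horvat (25 Jun 2006).
Among Vasquez, Vance and Eriksen, by years of continuous service (higher first): Vasquez (12 years) before Vance and Eriksen (8 years).
Vance and Eriksen both have date the degree was conferred Dec 14, 2006, so the next rule applies.
Among Vance and Eriksen, by date of appointment to current position (later first) (reversed rule for this group): Vance (18 Apr 2000) before Eriksen (15 Sep 1990).
Order: Chaudhari, Whitfield, Horvat, Vasquez, Vance, Eriksen. So position 2.

2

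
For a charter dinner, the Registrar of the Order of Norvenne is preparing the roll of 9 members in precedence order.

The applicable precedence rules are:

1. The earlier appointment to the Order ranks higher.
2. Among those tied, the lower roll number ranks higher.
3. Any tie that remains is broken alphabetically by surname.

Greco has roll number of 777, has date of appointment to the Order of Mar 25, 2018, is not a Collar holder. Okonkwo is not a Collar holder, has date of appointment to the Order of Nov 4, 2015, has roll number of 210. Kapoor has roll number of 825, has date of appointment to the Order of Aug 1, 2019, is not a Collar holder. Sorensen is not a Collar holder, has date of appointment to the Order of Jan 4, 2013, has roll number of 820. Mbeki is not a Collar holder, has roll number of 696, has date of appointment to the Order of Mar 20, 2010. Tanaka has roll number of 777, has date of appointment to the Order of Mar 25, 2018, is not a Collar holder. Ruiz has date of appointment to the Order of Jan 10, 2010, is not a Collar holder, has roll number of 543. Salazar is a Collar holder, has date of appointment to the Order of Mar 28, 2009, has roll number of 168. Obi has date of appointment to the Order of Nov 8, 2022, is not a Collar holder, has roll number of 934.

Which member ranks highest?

By date of appointment to the Order (earlier first): Salazar (Mar 28, 2009); then Ruiz (Jan 10, 2010); then Mbeki (Mar 20, 2010); then Sorensen (Jan 4, 2013); then Okonkwo (Nov 4, 2015); then Greco and Tanaka (both Mar 25, 2018); then Kapoor (Aug 1, 2019); then Obi (Nov 8, 2022).
Greco and Tanaka both have roll number 777, so the next rule applies.
Among Greco and Tanaka, alphabetically by surname: Greco before Tanaka.
Order: Salazar, Ruiz, Mbeki, Sorensen, Okonkwo, Greco, Tanaka, Kapoor, Obi.

Salazar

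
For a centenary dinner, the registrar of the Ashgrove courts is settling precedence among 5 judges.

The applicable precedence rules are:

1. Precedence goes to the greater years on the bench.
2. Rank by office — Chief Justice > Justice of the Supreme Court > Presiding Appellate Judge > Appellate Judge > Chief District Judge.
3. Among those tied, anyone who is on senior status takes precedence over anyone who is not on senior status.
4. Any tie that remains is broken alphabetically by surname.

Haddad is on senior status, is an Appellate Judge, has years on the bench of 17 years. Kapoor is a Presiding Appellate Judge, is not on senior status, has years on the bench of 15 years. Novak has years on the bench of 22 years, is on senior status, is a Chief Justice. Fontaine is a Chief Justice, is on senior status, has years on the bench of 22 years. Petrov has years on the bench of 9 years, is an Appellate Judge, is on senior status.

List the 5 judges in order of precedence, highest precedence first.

Fontaine, Novak, Haddad, Kapoor, Petrov

By years on the bench (higher first): Fontaine and Novak (both 22 years); then Haddad (17 years); then Kapoor (15 years); then Petrov (9 years).
Fontaine and Novak are each Chief Justice, so the next rule applies.
Fontaine and Novak are each on senior status, so the next rule applies.
Among Fontaine and Novak, alphabetically by surname: Fontaine before Novak.
Full order: Fontaine, Novak, Haddad, Kapoor, Petrov.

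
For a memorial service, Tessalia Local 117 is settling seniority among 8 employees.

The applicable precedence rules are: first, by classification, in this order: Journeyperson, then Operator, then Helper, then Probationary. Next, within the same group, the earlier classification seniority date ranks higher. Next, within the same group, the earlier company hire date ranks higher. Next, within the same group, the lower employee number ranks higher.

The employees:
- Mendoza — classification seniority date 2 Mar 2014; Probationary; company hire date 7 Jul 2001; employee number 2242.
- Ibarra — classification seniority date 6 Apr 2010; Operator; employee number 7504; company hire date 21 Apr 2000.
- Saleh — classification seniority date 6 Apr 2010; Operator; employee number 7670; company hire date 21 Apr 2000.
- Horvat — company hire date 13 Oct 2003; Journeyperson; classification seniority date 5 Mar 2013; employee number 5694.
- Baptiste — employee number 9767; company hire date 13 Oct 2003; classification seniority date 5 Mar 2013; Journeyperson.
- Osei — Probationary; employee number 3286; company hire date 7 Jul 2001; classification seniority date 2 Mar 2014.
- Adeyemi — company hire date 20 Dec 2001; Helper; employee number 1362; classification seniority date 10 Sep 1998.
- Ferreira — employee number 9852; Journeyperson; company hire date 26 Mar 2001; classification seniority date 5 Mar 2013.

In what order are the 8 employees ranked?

By classification: Ferreira, Horvat and Baptiste (Journeyperson); then Ibarra and Saleh (Operator); then Adeyemi (Helper); then Mendoza and Osei (Probationary).
Ferreira, Horvat and Baptiste all have classification seniority date 5 Mar 2013, so the next rule applies.
Among Ferreira, Horvat and Baptiste, by company hire date (earlier first): Ferreira (26 Mar 2001) before Horvat and Baptiste (13 Oct 2003).
Among Horvat and Baptiste, by employee number (lower first): Horvat (5694) before Baptiste (9767).
Ibarra and Saleh both have classification seniority date 6 Apr 2010, so the next rule applies.
Ibarra and Saleh both have company hire date 21 Apr 2000, so the next rule applies.
Among Ibarra and Saleh, by employee number (lower first): Ibarra (7504) before Saleh (7670).
Mendoza and Osei both have classification seniority date 2 Mar 2014, so the next rule applies.
Mendoza and Osei both have company hire date 7 Jul 2001, so the next rule applies.
Among Mendoza and Osei, by employee number (lower first): Mendoza (2242) before Osei (3286).
Full order: Ferreira, Horvat, Baptiste, Ibarra, Saleh, Adeyemi, Mendoza, Osei.

Ferreira, Horvat, Baptiste, Ibarra, Saleh, Adeyemi, Mendoza, Osei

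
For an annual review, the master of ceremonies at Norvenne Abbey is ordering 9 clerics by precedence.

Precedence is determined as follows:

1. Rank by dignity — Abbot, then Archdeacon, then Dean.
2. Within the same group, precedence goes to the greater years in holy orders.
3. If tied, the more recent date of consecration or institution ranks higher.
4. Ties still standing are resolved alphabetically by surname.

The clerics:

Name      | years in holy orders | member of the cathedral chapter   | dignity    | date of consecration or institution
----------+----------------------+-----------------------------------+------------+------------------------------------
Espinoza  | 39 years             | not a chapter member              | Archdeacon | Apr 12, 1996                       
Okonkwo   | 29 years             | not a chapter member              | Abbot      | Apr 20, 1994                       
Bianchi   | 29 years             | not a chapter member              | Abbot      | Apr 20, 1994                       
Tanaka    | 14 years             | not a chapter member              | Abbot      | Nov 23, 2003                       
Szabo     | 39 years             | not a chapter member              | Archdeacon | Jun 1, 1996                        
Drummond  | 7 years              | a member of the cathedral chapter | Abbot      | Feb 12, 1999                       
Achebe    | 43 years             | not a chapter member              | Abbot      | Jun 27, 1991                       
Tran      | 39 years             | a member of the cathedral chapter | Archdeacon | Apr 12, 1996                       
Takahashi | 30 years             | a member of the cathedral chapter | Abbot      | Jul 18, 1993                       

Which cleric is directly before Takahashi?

By dignity: Achebe, Takahashi, Bianchi, Okonkwo, Tanaka and Drummond (Abbot); then Szabo, Espinoza and Tran (Archdeacon).
Among Achebe, Takahashi, Bianchi, Okonkwo, Tanaka and Drummond, by years in holy orders (higher first): Achebe (43 years) before Takahashi (30 years) before Bianchi and Okonkwo (29 years) before Tanaka (14 years) before Drummond (7 years).
Bianchi and Okonkwo both have date of consecration or institution Apr 20, 1994, so the next rule applies.
Among Bianchi and Okonkwo, alphabetically by surname: Bianchi before Okonkwo.
Szabo, Espinoza and Tran all have years in holy orders 39 years, so the next rule applies.
Among Szabo, Espinoza and Tran, by date of consecration or institution (later first): Szabo (Jun 1, 1996) before Espinoza and Tran (Apr 12, 1996).
Among Espinoza and Tran, alphabetically by surname: Espinoza before Tran.
Order: Achebe, Takahashi, Bianchi, Okonkwo, Tanaka, Drummond, Szabo, Espinoza, Tran.

Achebe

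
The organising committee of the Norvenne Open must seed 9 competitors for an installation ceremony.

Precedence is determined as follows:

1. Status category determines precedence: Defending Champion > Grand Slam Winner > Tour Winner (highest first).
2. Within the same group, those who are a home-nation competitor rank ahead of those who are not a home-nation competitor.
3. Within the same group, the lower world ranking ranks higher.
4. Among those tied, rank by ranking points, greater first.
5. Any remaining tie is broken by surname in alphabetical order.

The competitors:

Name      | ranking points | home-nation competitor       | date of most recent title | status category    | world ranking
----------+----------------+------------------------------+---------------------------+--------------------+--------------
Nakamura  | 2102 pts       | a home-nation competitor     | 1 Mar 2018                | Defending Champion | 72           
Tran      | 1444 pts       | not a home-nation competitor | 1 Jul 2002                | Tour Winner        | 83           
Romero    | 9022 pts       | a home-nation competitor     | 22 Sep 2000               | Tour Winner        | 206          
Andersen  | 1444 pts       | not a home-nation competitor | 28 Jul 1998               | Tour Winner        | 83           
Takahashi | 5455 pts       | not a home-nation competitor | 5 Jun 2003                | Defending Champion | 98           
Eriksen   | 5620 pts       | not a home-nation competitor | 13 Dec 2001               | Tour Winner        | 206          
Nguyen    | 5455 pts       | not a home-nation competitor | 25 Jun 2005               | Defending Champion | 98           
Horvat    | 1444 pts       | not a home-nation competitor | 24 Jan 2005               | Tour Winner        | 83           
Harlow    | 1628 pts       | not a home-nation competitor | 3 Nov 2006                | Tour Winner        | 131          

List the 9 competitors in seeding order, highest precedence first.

By status category: Nakamura, Nguyen and Takahashi (Defending Champion); then Romero, Andersen, Horvat, Tran, Harlow and Eriksen (Tour Winner).
Among Nakamura, Nguyen and Takahashi, a home-nation competitor before not a home-nation competitor: Nakamura (a home-nation competitor) before Nguyen and Takahashi (not a home-nation competitor).
Nguyen and Takahashi both have world ranking 98, so the next rule applies.
Nguyen and Takahashi both have ranking points 5455 pts, so the next rule applies.
Among Nguyen and Takahashi, alphabetically by surname: Nguyen before Takahashi.
Among Romero, Andersen, Horvat, Tran, Harlow and Eriksen, a home-nation competitor before not a home-nation competitor: Romero (a home-nation competitor) before Andersen, Horvat, Tran, Harlow and Eriksen (not a home-nation competitor).
Among Andersen, Horvat, Tran, Harlow and Eriksen, by world ranking (lower first): Andersen, Horvat and Tran (83) before Harlow (131) before Eriksen (206).
Andersen, Horvat and Tran all have ranking points 1444 pts, so the next rule applies.
Among Andersen, Horvat and Tran, alphabetically by surname: Andersen before Horvat before Tran.
Full order: Nakamura, Nguyen, Takahashi, Romero, Andersen, Horvat, Tran, Harlow, Eriksen.

Nakamura, Nguyen, Takahashi, Romero, Andersen, Horvat, Tran, Harlow, Eriksen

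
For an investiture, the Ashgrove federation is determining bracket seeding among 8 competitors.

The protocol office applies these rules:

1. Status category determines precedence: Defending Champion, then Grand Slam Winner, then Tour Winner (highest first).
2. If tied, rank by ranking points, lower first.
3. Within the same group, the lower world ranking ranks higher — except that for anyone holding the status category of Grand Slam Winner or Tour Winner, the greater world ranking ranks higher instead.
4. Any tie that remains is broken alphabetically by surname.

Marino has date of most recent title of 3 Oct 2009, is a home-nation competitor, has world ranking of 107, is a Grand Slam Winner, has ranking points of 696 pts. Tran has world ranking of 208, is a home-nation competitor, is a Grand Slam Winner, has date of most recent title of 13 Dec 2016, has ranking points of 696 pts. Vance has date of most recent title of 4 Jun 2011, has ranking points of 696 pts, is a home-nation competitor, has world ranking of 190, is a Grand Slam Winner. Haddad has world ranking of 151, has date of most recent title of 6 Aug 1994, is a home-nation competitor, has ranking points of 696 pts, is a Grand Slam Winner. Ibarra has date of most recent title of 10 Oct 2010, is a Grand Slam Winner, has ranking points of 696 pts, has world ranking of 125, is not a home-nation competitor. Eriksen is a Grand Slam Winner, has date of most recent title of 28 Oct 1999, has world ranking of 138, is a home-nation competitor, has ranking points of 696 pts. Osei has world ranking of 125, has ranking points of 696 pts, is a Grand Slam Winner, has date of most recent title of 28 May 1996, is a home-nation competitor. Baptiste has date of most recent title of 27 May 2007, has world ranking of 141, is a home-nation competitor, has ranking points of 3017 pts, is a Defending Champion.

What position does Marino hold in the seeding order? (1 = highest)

8

By status category: Baptiste (Defending Champion); then Tran, Vance, Haddad, Eriksen, Ibarra, Osei and Marino (Grand Slam Winner).
Tran, Vance, Haddad, Eriksen, Ibarra, Osei and Marino all have ranking points 696 pts, so the next rule applies.
Among Tran, Vance, Haddad, Eriksen, Ibarra, Osei and Marino, by world ranking (higher first) (reversed rule for this group): Tran (208) before Vance (190) before Haddad (151) before Eriksen (138) before Ibarra and Osei (125) before Marino (107).
Among Ibarra and Osei, alphabetically by surname: Ibarra before Osei.
Order: Baptiste, Tran, Vance, Haddad, Eriksen, Ibarra, Osei, Marino. So position 8.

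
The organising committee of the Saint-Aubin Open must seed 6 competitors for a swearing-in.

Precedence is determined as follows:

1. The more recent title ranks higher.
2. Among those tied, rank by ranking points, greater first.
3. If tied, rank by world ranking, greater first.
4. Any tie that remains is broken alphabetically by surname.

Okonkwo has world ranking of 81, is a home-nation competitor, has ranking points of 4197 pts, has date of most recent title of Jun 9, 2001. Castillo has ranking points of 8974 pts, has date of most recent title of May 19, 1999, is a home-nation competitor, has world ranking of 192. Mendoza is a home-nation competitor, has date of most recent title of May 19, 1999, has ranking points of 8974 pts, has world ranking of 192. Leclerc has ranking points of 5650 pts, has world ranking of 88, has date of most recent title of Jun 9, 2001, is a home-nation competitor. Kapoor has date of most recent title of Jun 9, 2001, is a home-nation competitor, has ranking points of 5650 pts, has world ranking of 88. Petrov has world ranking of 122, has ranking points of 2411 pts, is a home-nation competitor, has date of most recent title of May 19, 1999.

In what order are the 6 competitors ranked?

By date of most recent title (later first): Kapoor, Leclerc and Okonkwo (each Jun 9, 2001); then Castillo, Mendoza and Petrov (each May 19, 1999).
Among Kapoor, Leclerc and Okonkwo, by ranking points (higher first): Kapoor and Leclerc (5650 pts) before Okonkwo (4197 pts).
Kapoor and Leclerc both have world ranking 88, so the next rule applies.
Among Kapoor and Leclerc, alphabetically by surname: Kapoor before Leclerc.
Among Castillo, Mendoza and Petrov, by ranking points (higher first): Castillo and Mendoza (8974 pts) before Petrov (2411 pts).
Castillo and Mendoza both have world ranking 192, so the next rule applies.
Among Castillo and Mendoza, alphabetically by surname: Castillo before Mendoza.
Full order: Kapoor, Leclerc, Okonkwo, Castillo, Mendoza, Petrov.

Kapoor, Leclerc, Okonkwo, Castillo, Mendoza, Petrov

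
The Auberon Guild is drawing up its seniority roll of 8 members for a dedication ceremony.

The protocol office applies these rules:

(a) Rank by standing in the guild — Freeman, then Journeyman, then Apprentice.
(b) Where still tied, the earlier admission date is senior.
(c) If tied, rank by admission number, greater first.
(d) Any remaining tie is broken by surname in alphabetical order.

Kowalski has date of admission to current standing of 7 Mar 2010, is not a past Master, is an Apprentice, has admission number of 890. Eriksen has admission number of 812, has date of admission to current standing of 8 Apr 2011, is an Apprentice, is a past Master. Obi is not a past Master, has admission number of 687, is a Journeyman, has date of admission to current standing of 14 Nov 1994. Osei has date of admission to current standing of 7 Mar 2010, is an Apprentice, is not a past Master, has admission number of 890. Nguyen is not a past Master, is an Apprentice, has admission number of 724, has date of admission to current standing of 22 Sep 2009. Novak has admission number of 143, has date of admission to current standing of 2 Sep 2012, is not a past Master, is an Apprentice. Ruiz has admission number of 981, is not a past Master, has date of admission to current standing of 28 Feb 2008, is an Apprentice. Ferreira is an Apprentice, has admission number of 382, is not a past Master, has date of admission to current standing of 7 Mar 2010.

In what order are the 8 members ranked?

Obi, Ruiz, Nguyen, Kowalski, Osei, Ferreira, Eriksen, Novak

By standing in the guild: Obi (Journeyman); then Ruiz, Nguyen, Kowalski, Osei, Ferreira, Eriksen and Novak (Apprentice).
Among Ruiz, Nguyen, Kowalski, Osei, Ferreira, Eriksen and Novak, by date of admission to current standing (earlier first): Ruiz (28 Feb 2008) before Nguyen (22 Sep 2009) before Kowalski, Osei and Ferreira (7 Mar 2010) before Eriksen (8 Apr 2011) before Novak (2 Sep 2012).
Among Kowalski, Osei and Ferreira, by admission number (higher first): Kowalski and Osei (890) before Ferreira (382).
Among Kowalski and Osei, alphabetically by surname: Kowalski before Osei.
Full order: Obi, Ruiz, Nguyen, Kowalski, Osei, Ferreira, Eriksen, Novak.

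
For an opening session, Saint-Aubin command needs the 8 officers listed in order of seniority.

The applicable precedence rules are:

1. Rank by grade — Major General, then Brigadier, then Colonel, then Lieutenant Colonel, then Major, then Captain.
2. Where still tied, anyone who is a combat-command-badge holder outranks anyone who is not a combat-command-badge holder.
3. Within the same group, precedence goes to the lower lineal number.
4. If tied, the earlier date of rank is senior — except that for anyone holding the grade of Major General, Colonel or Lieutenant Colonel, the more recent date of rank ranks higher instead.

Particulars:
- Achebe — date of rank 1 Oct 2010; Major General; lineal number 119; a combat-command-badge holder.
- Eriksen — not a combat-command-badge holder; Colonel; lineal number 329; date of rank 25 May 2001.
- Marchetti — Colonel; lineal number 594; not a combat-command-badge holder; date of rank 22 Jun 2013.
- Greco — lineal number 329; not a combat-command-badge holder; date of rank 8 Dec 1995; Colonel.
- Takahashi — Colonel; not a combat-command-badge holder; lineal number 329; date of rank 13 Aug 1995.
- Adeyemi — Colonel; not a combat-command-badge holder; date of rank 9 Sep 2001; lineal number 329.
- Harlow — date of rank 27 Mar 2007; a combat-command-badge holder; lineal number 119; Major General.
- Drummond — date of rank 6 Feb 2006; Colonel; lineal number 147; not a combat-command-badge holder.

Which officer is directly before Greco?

Eriksen

By grade: Achebe and Harlow (Major General); then Drummond, Adeyemi, Eriksen, Greco, Takahashi and Marchetti (Colonel).
Achebe and Harlow are each a combat-command-badge holder, so the next rule applies.
Achebe and Harlow both have lineal number 119, so the next rule applies.
Among Achebe and Harlow, by date of rank (later first) (reversed rule for this group): Achebe (1 Oct 2010) before Harlow (27 Mar 2007).
Drummond, Adeyemi, Eriksen, Greco, Takahashi and Marchetti are each not a combat-command-badge holder, so the next rule applies.
Among Drummond, Adeyemi, Eriksen, Greco, Takahashi and Marchetti, by lineal number (lower first): Drummond (147) before Adeyemi, Eriksen, Greco and Takahashi (329) before Marchetti (594).
Among Adeyemi, Eriksen, Greco and Takahashi, by date of rank (later first) (reversed rule for this group): Adeyemi (9 Sep 2001) before Eriksen (25 May 2001) before Greco (8 Dec 1995) before Takahashi (13 Aug 1995).
Order: Achebe, Harlow, Drummond, Adeyemi, Eriksen, Greco, Takahashi, Marchetti.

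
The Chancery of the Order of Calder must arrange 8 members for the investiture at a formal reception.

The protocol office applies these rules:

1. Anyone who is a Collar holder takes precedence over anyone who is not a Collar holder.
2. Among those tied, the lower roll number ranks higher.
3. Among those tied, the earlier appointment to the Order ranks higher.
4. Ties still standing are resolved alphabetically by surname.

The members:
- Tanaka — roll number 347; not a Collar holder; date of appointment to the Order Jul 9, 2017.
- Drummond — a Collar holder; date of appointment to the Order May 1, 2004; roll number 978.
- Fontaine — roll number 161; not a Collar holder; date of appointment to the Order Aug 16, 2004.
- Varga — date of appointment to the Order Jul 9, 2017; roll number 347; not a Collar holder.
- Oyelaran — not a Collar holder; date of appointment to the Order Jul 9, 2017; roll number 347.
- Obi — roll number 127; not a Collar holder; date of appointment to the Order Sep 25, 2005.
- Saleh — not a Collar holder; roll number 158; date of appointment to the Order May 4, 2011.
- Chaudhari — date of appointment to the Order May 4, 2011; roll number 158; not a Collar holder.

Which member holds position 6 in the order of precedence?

By the first rule: Drummond (a Collar holder); then Obi, Chaudhari, Saleh, Fontaine, Oyelaran, Tanaka and Varga (each not a Collar holder).
Among Obi, Chaudhari, Saleh, Fontaine, Oyelaran, Tanaka and Varga, by roll number (lower first): Obi (127) before Chaudhari and Saleh (158) before Fontaine (161) before Oyelaran, Tanaka and Varga (347).
Chaudhari and Saleh both have date of appointment to the Order May 4, 2011, so the next rule applies.
Among Chaudhari and Saleh, alphabetically by surname: Chaudhari before Saleh.
Oyelaran, Tanaka and Varga all have date of appointment to the Order Jul 9, 2017, so the next rule applies.
Among Oyelaran, Tanaka and Varga, alphabetically by surname: Oyelaran before Tanaka before Varga.
Order: Drummond, Obi, Chaudhari, Saleh, Fontaine, Oyelaran, Tanaka, Varga.

Oyelaran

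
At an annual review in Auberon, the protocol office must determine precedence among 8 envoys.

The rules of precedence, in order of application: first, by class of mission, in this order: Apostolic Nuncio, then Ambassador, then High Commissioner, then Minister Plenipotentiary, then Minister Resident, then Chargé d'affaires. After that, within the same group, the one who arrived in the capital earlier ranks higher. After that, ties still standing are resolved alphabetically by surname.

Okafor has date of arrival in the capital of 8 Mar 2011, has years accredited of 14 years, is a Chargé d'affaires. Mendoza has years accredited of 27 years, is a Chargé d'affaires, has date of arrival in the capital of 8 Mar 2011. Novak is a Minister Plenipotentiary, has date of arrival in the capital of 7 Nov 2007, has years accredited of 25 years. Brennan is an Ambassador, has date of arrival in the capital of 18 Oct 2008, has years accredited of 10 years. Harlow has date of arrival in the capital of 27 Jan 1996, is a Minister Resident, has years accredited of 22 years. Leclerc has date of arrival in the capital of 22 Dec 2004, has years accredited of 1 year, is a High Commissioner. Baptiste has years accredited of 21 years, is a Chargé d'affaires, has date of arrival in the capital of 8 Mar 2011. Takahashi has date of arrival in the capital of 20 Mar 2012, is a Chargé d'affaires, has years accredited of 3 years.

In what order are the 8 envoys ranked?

By class of mission: Brennan (Ambassador); then Leclerc (High Commissioner); then Novak (Minister Plenipotentiary); then Harlow (Minister Resident); then Baptiste, Mendoza, Okafor and Takahashi (Chargé d'affaires).
Among Baptiste, Mendoza, Okafor and Takahashi, by date of arrival in the capital (earlier first): Baptiste, Mendoza and Okafor (8 Mar 2011) before Takahashi (20 Mar 2012).
Among Baptiste, Mendoza and Okafor, alphabetically by surname: Baptiste before Mendoza before Okafor.
Full order: Brennan, Leclerc, Novak, Harlow, Baptiste, Mendoza, Okafor, Takahashi.

Brennan, Leclerc, Novak, Harlow, Baptiste, Mendoza, Okafor, Takahashi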